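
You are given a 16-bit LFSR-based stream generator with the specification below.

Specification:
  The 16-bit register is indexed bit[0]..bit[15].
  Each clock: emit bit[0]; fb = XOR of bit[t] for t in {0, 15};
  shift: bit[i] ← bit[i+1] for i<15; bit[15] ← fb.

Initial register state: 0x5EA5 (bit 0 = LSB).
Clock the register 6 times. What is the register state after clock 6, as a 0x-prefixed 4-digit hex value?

0x8D7A

reg_0 = 0x5EA5
clock 1: out=1, reg = 0xAF52
clock 2: out=0, reg = 0xD7A9
clock 3: out=1, reg = 0x6BD4
clock 4: out=0, reg = 0x35EA
clock 5: out=0, reg = 0x1AF5
clock 6: out=1, reg = 0x8D7A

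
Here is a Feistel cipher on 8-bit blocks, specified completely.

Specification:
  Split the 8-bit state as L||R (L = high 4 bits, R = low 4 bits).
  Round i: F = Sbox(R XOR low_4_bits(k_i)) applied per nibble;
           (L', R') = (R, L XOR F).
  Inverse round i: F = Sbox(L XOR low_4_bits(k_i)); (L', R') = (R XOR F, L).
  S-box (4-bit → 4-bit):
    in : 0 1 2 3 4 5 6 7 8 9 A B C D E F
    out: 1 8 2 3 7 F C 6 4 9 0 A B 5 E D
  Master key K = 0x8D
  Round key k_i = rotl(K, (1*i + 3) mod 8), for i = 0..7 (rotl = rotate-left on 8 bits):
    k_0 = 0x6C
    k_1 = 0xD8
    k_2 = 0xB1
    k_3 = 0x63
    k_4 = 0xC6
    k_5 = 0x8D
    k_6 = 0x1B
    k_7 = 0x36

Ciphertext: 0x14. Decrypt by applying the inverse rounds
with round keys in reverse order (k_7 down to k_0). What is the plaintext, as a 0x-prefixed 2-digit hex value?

0xE0

s_0 = ciphertext = 0x14
s_1 = InvRound(s_0, k_7) = 0x21
s_2 = InvRound(s_1, k_6) = 0x82
s_3 = InvRound(s_2, k_5) = 0xD8
s_4 = InvRound(s_3, k_4) = 0x2D
s_5 = InvRound(s_4, k_3) = 0x52
s_6 = InvRound(s_5, k_2) = 0x55
s_7 = InvRound(s_6, k_1) = 0x05
s_8 = InvRound(s_7, k_0) = 0xE0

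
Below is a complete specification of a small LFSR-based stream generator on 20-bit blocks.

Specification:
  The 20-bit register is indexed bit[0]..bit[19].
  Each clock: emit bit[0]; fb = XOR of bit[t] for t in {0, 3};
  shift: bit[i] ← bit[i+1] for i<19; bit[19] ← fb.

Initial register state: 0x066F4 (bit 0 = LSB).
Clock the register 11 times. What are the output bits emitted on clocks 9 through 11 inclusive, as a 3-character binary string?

reg_0 = 0x066F4
clock 1: out=0, reg = 0x0337A
clock 2: out=0, reg = 0x819BD
clock 3: out=1, reg = 0x40CDE
clock 4: out=0, reg = 0xA066F
clock 5: out=1, reg = 0x50337
clock 6: out=1, reg = 0xA819B
clock 7: out=1, reg = 0x540CD
clock 8: out=1, reg = 0x2A066
clock 9: out=0, reg = 0x15033
clock 10: out=1, reg = 0x8A819
clock 11: out=1, reg = 0x4540C

011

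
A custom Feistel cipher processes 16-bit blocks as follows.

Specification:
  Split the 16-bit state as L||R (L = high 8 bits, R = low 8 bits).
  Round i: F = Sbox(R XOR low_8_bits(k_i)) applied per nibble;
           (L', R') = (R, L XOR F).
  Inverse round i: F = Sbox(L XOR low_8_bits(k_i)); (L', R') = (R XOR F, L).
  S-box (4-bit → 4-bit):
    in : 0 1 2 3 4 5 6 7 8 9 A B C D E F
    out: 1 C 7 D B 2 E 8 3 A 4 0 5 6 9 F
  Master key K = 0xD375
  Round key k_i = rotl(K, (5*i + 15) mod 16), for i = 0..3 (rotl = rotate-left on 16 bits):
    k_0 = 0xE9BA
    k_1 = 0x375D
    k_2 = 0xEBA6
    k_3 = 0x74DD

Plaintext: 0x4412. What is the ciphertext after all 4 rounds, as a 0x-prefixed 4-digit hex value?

0xA6B6

s_0 = plaintext = 0x4412
s_1 = Round(s_0, k_0) = 0x1207
s_2 = Round(s_1, k_1) = 0x0736
s_3 = Round(s_2, k_2) = 0x36A6
s_4 = Round(s_3, k_3) = 0xA6B6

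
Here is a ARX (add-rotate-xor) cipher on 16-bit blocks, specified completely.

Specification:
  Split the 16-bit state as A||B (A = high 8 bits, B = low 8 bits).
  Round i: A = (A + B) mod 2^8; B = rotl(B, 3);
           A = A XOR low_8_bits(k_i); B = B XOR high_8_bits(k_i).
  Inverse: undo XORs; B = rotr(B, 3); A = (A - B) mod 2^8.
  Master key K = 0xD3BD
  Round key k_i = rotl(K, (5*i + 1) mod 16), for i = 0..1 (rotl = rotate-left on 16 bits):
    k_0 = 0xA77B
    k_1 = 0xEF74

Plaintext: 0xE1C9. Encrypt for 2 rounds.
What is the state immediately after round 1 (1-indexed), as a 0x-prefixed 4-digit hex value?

s_0 = plaintext = 0xE1C9
s_1 = Round(s_0, k_0) = 0xD1E9
s_2 = Round(s_1, k_1) = 0xCEA0

0xD1E9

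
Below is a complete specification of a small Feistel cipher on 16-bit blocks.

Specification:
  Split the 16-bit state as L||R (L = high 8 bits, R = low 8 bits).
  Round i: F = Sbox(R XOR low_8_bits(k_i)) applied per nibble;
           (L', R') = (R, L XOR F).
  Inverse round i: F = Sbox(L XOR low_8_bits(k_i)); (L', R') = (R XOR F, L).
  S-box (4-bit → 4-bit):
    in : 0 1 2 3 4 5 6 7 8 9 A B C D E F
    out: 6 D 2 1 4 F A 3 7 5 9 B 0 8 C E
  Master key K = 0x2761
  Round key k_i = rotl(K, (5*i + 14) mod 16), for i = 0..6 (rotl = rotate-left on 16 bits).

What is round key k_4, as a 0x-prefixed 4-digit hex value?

K = 0x2761
k_0 = rotl(K, (5*0+14) mod 16) = rotl(K, 14) = 0x49D8
k_1 = rotl(K, (5*1+14) mod 16) = rotl(K, 3) = 0x3B09
k_2 = rotl(K, (5*2+14) mod 16) = rotl(K, 8) = 0x6127
k_3 = rotl(K, (5*3+14) mod 16) = rotl(K, 13) = 0x24EC
k_4 = rotl(K, (5*4+14) mod 16) = rotl(K, 2) = 0x9D84

0x9D84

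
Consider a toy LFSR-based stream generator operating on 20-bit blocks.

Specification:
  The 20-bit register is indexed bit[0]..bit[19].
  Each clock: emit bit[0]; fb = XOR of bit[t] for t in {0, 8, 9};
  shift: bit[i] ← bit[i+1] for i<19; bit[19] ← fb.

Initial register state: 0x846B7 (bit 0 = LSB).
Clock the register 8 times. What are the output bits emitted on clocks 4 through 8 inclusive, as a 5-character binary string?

01101

reg_0 = 0x846B7
clock 1: out=1, reg = 0x4235B
clock 2: out=1, reg = 0xA11AD
clock 3: out=1, reg = 0x508D6
clock 4: out=0, reg = 0x2846B
clock 5: out=1, reg = 0x94235
clock 6: out=1, reg = 0x4A11A
clock 7: out=0, reg = 0xA508D
clock 8: out=1, reg = 0xD2846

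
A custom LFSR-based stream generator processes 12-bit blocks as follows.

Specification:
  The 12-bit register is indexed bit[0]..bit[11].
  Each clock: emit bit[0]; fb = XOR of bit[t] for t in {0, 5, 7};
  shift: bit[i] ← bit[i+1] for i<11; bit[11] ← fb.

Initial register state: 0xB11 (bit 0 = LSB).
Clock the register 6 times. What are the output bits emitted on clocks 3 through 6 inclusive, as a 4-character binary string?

0010

reg_0 = 0xB11
clock 1: out=1, reg = 0xD88
clock 2: out=0, reg = 0xEC4
clock 3: out=0, reg = 0xF62
clock 4: out=0, reg = 0xFB1
clock 5: out=1, reg = 0xFD8
clock 6: out=0, reg = 0xFEC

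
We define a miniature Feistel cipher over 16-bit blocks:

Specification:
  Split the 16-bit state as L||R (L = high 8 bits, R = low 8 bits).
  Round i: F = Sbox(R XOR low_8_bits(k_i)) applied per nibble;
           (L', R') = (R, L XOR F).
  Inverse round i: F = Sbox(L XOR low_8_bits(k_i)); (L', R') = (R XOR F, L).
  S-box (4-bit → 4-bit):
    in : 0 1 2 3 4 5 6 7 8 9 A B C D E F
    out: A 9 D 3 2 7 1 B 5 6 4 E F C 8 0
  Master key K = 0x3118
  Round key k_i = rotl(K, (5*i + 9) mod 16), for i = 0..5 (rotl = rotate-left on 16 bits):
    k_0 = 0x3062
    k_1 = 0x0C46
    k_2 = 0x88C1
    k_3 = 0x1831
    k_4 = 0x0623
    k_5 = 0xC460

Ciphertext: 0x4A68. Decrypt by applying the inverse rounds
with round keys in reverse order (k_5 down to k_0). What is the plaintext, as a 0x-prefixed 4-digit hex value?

0x53A2

s_0 = ciphertext = 0x4A68
s_1 = InvRound(s_0, k_5) = 0xBC4A
s_2 = InvRound(s_1, k_4) = 0x2ABC
s_3 = InvRound(s_2, k_3) = 0x222A
s_4 = InvRound(s_3, k_2) = 0xA922
s_5 = InvRound(s_4, k_1) = 0xA2A9
s_6 = InvRound(s_5, k_0) = 0x53A2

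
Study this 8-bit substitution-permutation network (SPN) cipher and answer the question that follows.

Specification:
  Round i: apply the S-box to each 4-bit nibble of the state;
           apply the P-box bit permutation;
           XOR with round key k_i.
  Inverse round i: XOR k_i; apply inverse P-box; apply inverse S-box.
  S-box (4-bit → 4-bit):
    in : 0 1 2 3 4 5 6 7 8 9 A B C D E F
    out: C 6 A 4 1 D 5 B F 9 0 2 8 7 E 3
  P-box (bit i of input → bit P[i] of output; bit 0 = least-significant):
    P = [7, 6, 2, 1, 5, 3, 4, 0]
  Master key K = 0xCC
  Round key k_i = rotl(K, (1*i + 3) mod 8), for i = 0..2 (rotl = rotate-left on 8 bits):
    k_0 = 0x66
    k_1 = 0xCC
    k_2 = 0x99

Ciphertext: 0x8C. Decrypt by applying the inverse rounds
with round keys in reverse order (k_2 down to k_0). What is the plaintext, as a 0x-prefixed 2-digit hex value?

s_0 = ciphertext = 0x8C
s_1 = InvRound(s_0, k_2) = 0x03
s_2 = InvRound(s_1, k_1) = 0x28
s_3 = InvRound(s_2, k_0) = 0xBE

0xBE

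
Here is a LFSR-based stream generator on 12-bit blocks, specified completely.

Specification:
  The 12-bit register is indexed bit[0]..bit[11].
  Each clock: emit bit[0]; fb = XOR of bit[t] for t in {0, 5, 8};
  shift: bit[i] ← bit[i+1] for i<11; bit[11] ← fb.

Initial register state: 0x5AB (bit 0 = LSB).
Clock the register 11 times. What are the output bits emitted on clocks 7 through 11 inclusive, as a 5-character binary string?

01101

reg_0 = 0x5AB
clock 1: out=1, reg = 0xAD5
clock 2: out=1, reg = 0xD6A
clock 3: out=0, reg = 0x6B5
clock 4: out=1, reg = 0x35A
clock 5: out=0, reg = 0x9AD
clock 6: out=1, reg = 0xCD6
clock 7: out=0, reg = 0x66B
clock 8: out=1, reg = 0x335
clock 9: out=1, reg = 0x99A
clock 10: out=0, reg = 0xCCD
clock 11: out=1, reg = 0xE66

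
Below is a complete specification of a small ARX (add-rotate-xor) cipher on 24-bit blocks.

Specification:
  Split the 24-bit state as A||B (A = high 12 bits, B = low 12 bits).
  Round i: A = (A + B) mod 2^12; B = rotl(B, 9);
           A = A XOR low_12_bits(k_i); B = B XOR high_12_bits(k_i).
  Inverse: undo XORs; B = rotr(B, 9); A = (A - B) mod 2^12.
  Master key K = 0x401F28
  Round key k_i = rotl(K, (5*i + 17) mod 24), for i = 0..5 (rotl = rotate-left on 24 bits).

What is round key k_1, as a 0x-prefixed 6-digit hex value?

K = 0x401F28
k_0 = rotl(K, (5*0+17) mod 24) = rotl(K, 17) = 0x50803E
k_1 = rotl(K, (5*1+17) mod 24) = rotl(K, 22) = 0x1007CA

0x1007CA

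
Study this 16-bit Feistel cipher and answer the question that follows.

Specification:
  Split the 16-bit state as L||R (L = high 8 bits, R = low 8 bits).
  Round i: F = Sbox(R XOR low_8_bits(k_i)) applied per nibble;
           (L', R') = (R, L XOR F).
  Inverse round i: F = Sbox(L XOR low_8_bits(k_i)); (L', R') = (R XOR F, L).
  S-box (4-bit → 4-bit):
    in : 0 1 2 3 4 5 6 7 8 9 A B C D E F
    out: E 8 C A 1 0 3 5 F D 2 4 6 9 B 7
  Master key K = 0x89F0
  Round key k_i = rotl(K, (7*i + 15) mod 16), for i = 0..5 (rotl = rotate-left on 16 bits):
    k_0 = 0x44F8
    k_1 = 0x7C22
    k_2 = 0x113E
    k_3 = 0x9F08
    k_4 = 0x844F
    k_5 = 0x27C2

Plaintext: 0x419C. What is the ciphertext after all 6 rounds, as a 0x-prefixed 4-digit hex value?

s_0 = plaintext = 0x419C
s_1 = Round(s_0, k_0) = 0x9C70
s_2 = Round(s_1, k_1) = 0x7090
s_3 = Round(s_2, k_2) = 0x905B
s_4 = Round(s_3, k_3) = 0x5B9A
s_5 = Round(s_4, k_4) = 0x9ACB
s_6 = Round(s_5, k_5) = 0xCB77

0xCB77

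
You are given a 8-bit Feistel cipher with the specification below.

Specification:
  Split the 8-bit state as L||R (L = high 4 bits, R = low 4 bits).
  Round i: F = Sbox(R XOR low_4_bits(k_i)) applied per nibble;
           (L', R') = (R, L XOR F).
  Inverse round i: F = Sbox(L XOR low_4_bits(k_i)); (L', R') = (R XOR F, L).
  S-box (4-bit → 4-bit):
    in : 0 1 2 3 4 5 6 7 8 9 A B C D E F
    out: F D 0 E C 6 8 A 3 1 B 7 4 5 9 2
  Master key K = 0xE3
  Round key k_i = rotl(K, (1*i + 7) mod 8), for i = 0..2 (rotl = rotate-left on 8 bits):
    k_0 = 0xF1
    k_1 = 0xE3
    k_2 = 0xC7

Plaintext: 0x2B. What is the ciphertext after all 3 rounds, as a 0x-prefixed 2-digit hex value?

s_0 = plaintext = 0x2B
s_1 = Round(s_0, k_0) = 0xB9
s_2 = Round(s_1, k_1) = 0x90
s_3 = Round(s_2, k_2) = 0x03

0x03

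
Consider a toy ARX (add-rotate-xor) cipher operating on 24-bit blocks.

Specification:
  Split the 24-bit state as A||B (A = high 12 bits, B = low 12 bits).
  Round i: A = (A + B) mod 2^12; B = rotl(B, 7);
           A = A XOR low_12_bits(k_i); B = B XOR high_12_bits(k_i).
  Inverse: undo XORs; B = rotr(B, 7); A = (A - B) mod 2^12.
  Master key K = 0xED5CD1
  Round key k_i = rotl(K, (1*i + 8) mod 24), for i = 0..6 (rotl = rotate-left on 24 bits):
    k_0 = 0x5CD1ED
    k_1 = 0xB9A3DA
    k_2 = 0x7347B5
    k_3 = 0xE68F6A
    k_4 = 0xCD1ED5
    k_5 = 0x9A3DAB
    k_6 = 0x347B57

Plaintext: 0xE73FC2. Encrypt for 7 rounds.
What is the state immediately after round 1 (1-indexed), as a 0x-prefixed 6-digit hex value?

s_0 = plaintext = 0xE73FC2
s_1 = Round(s_0, k_0) = 0xFD84B3
s_2 = Round(s_1, k_1) = 0x75123F
s_3 = Round(s_2, k_2) = 0xE258A5
s_4 = Round(s_3, k_3) = 0x9A0CAD
s_5 = Round(s_4, k_4) = 0x898A34
s_6 = Round(s_5, k_5) = 0xF673F2
s_7 = Round(s_6, k_6) = 0x80EA58

0xFD84B3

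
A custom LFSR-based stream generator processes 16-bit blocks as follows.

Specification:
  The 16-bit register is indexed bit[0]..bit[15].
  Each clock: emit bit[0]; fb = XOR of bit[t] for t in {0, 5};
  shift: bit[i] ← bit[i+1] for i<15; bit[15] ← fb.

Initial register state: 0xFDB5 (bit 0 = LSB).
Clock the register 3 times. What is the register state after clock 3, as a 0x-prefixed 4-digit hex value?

0x1FB6

reg_0 = 0xFDB5
clock 1: out=1, reg = 0x7EDA
clock 2: out=0, reg = 0x3F6D
clock 3: out=1, reg = 0x1FB6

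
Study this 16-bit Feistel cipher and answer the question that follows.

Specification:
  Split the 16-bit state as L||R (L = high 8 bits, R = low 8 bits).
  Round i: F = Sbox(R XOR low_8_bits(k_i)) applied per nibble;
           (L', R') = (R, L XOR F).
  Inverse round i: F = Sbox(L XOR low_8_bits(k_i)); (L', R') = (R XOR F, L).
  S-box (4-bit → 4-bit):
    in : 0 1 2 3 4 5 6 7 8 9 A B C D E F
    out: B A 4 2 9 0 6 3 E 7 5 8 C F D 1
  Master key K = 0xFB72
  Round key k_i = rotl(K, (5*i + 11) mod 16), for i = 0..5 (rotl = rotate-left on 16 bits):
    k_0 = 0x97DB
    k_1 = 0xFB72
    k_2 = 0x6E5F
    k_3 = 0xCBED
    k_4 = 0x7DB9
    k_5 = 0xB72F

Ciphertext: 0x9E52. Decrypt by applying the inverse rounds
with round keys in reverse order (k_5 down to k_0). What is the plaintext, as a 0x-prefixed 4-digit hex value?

0xD7B0

s_0 = ciphertext = 0x9E52
s_1 = InvRound(s_0, k_5) = 0xD89E
s_2 = InvRound(s_1, k_4) = 0xF4D8
s_3 = InvRound(s_2, k_3) = 0x7FF4
s_4 = InvRound(s_3, k_2) = 0xBF7F
s_5 = InvRound(s_4, k_1) = 0xB0BF
s_6 = InvRound(s_5, k_0) = 0xD7B0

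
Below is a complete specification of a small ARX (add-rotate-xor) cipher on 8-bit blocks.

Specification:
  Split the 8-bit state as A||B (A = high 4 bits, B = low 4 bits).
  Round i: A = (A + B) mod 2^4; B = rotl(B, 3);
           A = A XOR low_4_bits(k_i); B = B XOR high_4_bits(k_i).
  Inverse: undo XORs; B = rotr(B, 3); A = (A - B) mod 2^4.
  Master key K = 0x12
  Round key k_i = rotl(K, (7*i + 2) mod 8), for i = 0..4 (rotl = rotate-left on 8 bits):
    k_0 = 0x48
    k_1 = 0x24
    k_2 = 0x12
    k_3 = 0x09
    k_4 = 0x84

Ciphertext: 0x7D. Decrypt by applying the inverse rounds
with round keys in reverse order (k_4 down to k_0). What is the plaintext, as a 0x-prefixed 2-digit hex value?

s_0 = ciphertext = 0x7D
s_1 = InvRound(s_0, k_4) = 0x9A
s_2 = InvRound(s_1, k_3) = 0xB5
s_3 = InvRound(s_2, k_2) = 0x18
s_4 = InvRound(s_3, k_1) = 0x05
s_5 = InvRound(s_4, k_0) = 0x62

0x62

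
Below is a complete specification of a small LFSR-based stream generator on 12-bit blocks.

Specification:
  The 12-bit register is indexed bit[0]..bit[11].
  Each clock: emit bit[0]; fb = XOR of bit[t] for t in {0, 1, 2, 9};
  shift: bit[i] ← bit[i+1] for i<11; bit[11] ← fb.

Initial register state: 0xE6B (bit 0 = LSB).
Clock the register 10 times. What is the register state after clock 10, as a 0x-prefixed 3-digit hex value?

reg_0 = 0xE6B
clock 1: out=1, reg = 0xF35
clock 2: out=1, reg = 0xF9A
clock 3: out=0, reg = 0x7CD
clock 4: out=1, reg = 0xBE6
clock 5: out=0, reg = 0xDF3
clock 6: out=1, reg = 0x6F9
clock 7: out=1, reg = 0x37C
clock 8: out=0, reg = 0x1BE
clock 9: out=0, reg = 0x0DF
clock 10: out=1, reg = 0x86F

0x86F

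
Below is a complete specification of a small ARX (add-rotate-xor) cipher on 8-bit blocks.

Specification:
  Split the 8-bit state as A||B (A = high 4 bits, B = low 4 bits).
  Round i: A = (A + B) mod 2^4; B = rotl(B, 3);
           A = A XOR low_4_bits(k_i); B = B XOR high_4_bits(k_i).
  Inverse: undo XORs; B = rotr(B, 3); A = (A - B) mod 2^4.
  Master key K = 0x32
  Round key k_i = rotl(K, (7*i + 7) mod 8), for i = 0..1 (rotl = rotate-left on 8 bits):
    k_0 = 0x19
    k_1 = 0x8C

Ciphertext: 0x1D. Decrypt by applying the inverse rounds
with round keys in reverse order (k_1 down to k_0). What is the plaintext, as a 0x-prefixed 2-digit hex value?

s_0 = ciphertext = 0x1D
s_1 = InvRound(s_0, k_1) = 0x3A
s_2 = InvRound(s_1, k_0) = 0x37

0x37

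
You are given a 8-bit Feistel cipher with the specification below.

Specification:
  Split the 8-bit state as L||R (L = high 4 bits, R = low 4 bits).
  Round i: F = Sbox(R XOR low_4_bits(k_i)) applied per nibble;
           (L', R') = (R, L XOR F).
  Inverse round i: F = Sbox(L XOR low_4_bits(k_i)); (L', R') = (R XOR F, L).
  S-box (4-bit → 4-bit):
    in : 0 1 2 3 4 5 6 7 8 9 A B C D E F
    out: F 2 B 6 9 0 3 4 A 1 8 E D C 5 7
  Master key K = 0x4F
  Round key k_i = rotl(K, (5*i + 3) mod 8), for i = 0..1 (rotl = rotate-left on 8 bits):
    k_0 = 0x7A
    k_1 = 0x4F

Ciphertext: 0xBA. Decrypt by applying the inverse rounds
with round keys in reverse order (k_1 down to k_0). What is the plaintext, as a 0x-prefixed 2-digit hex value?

s_0 = ciphertext = 0xBA
s_1 = InvRound(s_0, k_1) = 0x3B
s_2 = InvRound(s_1, k_0) = 0xA3

0xA3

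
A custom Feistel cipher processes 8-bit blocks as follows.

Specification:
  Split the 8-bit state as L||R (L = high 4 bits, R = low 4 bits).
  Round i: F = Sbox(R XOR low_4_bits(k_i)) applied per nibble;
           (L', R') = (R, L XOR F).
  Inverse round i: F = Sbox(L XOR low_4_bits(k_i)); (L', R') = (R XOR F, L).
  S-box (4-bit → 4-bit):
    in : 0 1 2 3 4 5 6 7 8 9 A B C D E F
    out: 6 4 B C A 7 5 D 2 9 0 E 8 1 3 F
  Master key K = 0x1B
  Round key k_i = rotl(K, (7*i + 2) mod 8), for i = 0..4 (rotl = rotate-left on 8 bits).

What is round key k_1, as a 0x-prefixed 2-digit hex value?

K = 0x1B
k_0 = rotl(K, (7*0+2) mod 8) = rotl(K, 2) = 0x6C
k_1 = rotl(K, (7*1+2) mod 8) = rotl(K, 1) = 0x36

0x36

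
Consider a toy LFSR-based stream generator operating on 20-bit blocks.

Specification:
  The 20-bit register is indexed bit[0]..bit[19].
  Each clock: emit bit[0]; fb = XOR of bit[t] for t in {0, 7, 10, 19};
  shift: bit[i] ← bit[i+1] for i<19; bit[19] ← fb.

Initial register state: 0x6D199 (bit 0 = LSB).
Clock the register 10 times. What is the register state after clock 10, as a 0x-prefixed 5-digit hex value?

0xDE9B4

reg_0 = 0x6D199
clock 1: out=1, reg = 0x368CC
clock 2: out=0, reg = 0x9B466
clock 3: out=0, reg = 0x4DA33
clock 4: out=1, reg = 0xA6D19
clock 5: out=1, reg = 0xD368C
clock 6: out=0, reg = 0xE9B46
clock 7: out=0, reg = 0xF4DA3
clock 8: out=1, reg = 0x7A6D1
clock 9: out=1, reg = 0xBD368
clock 10: out=0, reg = 0xDE9B4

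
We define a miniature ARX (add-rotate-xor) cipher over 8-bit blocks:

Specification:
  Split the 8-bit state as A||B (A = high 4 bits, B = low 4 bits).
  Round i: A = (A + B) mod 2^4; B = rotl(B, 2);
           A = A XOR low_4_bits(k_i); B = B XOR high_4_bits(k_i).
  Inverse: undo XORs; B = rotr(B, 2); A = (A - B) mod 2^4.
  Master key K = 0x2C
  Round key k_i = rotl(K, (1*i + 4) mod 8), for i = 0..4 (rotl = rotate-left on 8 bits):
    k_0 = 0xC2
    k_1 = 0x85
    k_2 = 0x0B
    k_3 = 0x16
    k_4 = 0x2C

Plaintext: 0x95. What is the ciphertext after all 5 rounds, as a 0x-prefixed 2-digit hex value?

s_0 = plaintext = 0x95
s_1 = Round(s_0, k_0) = 0xC9
s_2 = Round(s_1, k_1) = 0x0E
s_3 = Round(s_2, k_2) = 0x5B
s_4 = Round(s_3, k_3) = 0x6F
s_5 = Round(s_4, k_4) = 0x9D

0x9D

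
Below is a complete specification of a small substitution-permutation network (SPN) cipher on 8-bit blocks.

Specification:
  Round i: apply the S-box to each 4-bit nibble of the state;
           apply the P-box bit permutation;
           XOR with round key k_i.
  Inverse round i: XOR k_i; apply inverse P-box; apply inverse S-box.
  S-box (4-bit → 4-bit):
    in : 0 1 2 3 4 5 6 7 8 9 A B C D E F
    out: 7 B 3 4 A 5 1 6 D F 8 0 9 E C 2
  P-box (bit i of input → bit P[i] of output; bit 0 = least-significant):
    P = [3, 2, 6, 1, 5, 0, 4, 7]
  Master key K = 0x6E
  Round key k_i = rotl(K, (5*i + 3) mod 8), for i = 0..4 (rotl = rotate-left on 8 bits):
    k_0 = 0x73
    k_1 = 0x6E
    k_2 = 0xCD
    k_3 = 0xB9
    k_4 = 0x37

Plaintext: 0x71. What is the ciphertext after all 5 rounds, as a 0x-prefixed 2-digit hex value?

s_0 = plaintext = 0x71
s_1 = Round(s_0, k_0) = 0x6C
s_2 = Round(s_1, k_1) = 0x44
s_3 = Round(s_2, k_2) = 0x4A
s_4 = Round(s_3, k_3) = 0x3A
s_5 = Round(s_4, k_4) = 0x25

0x25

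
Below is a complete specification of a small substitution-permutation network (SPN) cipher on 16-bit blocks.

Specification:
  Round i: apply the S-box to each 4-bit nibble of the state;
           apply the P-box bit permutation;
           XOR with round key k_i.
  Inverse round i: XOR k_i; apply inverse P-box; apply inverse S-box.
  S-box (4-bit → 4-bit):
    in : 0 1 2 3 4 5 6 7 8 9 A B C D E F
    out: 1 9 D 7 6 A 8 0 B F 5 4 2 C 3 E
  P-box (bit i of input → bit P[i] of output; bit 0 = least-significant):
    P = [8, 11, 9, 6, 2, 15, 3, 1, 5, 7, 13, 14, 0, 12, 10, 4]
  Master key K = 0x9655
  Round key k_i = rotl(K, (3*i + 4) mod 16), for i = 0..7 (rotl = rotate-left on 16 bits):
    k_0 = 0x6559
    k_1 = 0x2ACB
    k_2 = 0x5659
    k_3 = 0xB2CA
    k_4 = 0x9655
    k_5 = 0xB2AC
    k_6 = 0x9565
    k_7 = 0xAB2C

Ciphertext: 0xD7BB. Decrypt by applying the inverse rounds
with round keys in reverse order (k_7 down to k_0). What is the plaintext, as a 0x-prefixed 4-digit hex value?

0xE587

s_0 = ciphertext = 0xD7BB
s_1 = InvRound(s_0, k_7) = 0x9F1C
s_2 = InvRound(s_1, k_6) = 0x10BF
s_3 = InvRound(s_2, k_5) = 0x1B5B
s_4 = InvRound(s_3, k_4) = 0xB79E
s_5 = InvRound(s_4, k_3) = 0xD701
s_6 = InvRound(s_5, k_2) = 0x6741
s_7 = InvRound(s_6, k_1) = 0xB5DE
s_8 = InvRound(s_7, k_0) = 0xE587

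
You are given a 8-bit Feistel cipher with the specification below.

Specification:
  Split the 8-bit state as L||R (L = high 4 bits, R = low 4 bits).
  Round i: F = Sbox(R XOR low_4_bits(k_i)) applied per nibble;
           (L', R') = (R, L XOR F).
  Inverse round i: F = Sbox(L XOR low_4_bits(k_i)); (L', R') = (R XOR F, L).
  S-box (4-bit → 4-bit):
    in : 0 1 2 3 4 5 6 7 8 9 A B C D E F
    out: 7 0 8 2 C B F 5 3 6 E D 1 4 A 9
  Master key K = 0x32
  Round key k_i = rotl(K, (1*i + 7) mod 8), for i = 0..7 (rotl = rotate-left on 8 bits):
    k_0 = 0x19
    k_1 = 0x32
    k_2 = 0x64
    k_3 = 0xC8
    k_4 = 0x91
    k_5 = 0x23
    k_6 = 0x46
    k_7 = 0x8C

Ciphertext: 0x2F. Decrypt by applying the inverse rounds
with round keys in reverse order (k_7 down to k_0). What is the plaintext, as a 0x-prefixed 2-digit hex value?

s_0 = ciphertext = 0x2F
s_1 = InvRound(s_0, k_7) = 0x52
s_2 = InvRound(s_1, k_6) = 0x05
s_3 = InvRound(s_2, k_5) = 0x70
s_4 = InvRound(s_3, k_4) = 0xF7
s_5 = InvRound(s_4, k_3) = 0x2F
s_6 = InvRound(s_5, k_2) = 0x02
s_7 = InvRound(s_6, k_1) = 0xA0
s_8 = InvRound(s_7, k_0) = 0x2A

0x2A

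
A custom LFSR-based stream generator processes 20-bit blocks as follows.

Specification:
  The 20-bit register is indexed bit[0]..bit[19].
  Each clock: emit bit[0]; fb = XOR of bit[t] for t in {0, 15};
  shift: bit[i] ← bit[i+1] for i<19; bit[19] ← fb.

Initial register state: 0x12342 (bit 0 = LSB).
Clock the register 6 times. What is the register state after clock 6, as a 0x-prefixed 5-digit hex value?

0x0048D

reg_0 = 0x12342
clock 1: out=0, reg = 0x091A1
clock 2: out=1, reg = 0x048D0
clock 3: out=0, reg = 0x02468
clock 4: out=0, reg = 0x01234
clock 5: out=0, reg = 0x0091A
clock 6: out=0, reg = 0x0048D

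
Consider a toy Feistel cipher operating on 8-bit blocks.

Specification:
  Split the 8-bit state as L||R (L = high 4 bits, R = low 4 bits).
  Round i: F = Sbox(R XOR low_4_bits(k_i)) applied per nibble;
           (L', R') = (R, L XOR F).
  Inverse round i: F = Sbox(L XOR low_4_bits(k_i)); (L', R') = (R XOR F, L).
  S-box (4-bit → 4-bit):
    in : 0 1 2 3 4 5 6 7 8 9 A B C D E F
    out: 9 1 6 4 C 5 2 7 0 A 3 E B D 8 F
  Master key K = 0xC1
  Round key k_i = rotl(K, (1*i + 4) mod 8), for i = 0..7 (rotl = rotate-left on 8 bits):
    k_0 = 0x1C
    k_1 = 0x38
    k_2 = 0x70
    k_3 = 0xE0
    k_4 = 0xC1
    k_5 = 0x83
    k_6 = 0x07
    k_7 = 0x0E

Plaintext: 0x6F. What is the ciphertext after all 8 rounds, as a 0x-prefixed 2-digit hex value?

0x55

s_0 = plaintext = 0x6F
s_1 = Round(s_0, k_0) = 0xF2
s_2 = Round(s_1, k_1) = 0x2C
s_3 = Round(s_2, k_2) = 0xC9
s_4 = Round(s_3, k_3) = 0x96
s_5 = Round(s_4, k_4) = 0x6E
s_6 = Round(s_5, k_5) = 0xEB
s_7 = Round(s_6, k_6) = 0xB5
s_8 = Round(s_7, k_7) = 0x55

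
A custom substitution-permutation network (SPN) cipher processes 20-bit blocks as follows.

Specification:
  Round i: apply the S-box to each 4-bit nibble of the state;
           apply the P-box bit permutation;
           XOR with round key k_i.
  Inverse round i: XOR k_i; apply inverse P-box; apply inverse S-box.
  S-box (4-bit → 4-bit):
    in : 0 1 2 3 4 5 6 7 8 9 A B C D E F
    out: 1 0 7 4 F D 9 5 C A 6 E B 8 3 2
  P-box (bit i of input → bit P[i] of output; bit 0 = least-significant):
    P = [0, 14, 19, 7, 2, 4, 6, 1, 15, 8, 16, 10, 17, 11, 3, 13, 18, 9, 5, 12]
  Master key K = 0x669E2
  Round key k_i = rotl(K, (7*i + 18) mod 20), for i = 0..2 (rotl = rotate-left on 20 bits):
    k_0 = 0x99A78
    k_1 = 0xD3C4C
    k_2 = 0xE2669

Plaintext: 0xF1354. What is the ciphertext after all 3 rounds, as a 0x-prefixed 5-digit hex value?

0xD5240

s_0 = plaintext = 0xF1354
s_1 = Round(s_0, k_0) = 0x0D8BF
s_2 = Round(s_1, k_1) = 0x8581E
s_3 = Round(s_2, k_2) = 0xD5240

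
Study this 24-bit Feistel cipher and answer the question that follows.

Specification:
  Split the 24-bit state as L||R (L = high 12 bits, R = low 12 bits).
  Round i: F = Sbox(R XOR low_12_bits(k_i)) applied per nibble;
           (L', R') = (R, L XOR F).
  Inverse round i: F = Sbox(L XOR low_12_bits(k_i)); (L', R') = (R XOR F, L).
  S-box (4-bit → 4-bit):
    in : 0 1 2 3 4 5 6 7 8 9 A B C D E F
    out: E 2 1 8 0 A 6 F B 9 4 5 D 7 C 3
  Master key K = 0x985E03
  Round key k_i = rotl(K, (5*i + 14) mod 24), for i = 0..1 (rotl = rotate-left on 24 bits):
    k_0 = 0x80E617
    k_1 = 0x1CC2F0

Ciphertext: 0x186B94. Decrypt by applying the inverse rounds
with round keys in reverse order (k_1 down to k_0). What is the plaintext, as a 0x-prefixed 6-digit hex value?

s_0 = ciphertext = 0x186B94
s_1 = InvRound(s_0, k_1) = 0x362186
s_2 = InvRound(s_1, k_0) = 0xB7C362

0xB7C362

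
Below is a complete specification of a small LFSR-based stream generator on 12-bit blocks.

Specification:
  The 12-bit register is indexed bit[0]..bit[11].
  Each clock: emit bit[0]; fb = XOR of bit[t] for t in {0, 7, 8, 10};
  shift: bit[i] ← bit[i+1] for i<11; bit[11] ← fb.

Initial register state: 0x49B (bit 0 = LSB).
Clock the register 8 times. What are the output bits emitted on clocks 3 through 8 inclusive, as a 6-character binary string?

reg_0 = 0x49B
clock 1: out=1, reg = 0xA4D
clock 2: out=1, reg = 0xD26
clock 3: out=0, reg = 0x693
clock 4: out=1, reg = 0xB49
clock 5: out=1, reg = 0x5A4
clock 6: out=0, reg = 0xAD2
clock 7: out=0, reg = 0xD69
clock 8: out=1, reg = 0xEB4

011001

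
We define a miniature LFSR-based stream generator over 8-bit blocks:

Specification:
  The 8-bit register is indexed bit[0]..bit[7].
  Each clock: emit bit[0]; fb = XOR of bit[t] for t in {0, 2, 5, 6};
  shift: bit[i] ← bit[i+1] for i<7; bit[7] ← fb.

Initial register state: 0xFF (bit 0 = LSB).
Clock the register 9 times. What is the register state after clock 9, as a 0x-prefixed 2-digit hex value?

0x5A

reg_0 = 0xFF
clock 1: out=1, reg = 0x7F
clock 2: out=1, reg = 0x3F
clock 3: out=1, reg = 0x9F
clock 4: out=1, reg = 0x4F
clock 5: out=1, reg = 0xA7
clock 6: out=1, reg = 0xD3
clock 7: out=1, reg = 0x69
clock 8: out=1, reg = 0xB4
clock 9: out=0, reg = 0x5A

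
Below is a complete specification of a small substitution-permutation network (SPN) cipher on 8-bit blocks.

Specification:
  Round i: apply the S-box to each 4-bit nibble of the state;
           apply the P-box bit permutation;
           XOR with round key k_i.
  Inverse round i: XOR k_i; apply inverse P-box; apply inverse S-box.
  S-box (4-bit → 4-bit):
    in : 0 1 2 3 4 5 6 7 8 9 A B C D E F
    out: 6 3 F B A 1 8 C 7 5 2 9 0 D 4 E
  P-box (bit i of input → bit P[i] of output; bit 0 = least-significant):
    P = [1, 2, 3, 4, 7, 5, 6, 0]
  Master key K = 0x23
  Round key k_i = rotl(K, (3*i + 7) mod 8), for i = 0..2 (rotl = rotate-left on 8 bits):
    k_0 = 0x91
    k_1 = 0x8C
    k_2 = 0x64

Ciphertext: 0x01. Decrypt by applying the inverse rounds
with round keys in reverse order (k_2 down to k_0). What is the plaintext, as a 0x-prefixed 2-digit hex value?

0x5B

s_0 = ciphertext = 0x01
s_1 = InvRound(s_0, k_2) = 0xFA
s_2 = InvRound(s_1, k_1) = 0x03
s_3 = InvRound(s_2, k_0) = 0x5B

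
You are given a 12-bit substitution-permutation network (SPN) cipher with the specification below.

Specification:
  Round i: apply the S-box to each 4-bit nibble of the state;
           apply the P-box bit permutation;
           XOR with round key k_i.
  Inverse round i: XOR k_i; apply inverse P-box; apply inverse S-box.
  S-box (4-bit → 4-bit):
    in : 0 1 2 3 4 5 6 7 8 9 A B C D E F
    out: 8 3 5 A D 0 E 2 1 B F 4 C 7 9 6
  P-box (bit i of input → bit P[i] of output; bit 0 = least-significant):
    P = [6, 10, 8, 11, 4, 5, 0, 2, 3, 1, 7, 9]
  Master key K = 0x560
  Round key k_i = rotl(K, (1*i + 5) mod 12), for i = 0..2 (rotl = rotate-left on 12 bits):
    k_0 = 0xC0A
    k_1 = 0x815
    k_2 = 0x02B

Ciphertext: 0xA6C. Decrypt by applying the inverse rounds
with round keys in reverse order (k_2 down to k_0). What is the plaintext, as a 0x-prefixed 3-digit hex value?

0x937

s_0 = ciphertext = 0xA6C
s_1 = InvRound(s_0, k_2) = 0x3CE
s_2 = InvRound(s_1, k_1) = 0xA24
s_3 = InvRound(s_2, k_0) = 0x937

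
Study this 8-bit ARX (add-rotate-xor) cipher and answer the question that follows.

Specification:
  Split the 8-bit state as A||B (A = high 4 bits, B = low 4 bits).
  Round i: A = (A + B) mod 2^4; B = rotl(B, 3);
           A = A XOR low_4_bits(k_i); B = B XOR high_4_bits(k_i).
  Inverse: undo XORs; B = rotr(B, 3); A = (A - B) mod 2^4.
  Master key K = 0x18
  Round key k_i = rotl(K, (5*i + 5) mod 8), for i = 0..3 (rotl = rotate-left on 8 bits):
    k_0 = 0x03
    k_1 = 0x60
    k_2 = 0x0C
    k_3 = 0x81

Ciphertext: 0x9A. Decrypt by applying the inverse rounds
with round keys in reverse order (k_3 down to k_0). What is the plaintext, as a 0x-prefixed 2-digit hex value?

0x5B

s_0 = ciphertext = 0x9A
s_1 = InvRound(s_0, k_3) = 0x44
s_2 = InvRound(s_1, k_2) = 0x08
s_3 = InvRound(s_2, k_1) = 0x3D
s_4 = InvRound(s_3, k_0) = 0x5B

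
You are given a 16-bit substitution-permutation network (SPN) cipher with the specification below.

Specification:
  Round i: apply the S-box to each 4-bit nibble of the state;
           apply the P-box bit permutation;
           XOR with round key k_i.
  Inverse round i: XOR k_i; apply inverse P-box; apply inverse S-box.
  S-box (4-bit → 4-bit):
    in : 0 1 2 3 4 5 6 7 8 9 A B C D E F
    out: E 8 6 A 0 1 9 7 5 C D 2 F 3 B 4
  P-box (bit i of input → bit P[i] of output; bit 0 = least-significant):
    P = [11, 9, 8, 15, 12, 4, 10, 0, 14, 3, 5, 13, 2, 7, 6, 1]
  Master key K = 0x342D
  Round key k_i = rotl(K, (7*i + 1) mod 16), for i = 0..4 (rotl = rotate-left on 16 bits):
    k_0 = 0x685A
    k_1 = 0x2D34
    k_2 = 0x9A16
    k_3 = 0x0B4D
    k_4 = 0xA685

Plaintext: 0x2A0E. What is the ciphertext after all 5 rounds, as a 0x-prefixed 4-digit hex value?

s_0 = plaintext = 0x2A0E
s_1 = Round(s_0, k_0) = 0x86AB
s_2 = Round(s_1, k_1) = 0x5B71
s_3 = Round(s_2, k_2) = 0x0E0A
s_4 = Round(s_3, k_3) = 0xE696
s_5 = Round(s_4, k_4) = 0x4A02

0x4A02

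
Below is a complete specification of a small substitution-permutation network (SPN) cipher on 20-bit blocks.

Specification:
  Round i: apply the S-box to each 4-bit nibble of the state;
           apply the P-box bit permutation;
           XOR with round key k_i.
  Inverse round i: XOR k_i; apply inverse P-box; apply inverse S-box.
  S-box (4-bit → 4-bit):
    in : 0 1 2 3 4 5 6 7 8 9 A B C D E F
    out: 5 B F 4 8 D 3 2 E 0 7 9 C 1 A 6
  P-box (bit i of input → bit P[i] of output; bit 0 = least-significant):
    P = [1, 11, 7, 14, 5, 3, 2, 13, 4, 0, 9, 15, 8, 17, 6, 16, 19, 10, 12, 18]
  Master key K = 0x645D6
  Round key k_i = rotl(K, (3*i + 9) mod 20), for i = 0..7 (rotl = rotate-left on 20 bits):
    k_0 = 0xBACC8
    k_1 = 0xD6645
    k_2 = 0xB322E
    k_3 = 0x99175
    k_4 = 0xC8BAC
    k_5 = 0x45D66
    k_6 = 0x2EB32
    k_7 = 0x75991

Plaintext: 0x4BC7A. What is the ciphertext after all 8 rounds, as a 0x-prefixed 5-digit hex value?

s_0 = plaintext = 0x4BC7A
s_1 = Round(s_0, k_0) = 0xE2742
s_2 = Round(s_1, k_1) = 0xA0B86
s_3 = Round(s_2, k_2) = 0x38F70
s_4 = Round(s_3, k_3) = 0xA83BE
s_5 = Round(s_4, k_4) = 0x7F5CC
s_6 = Round(s_5, k_5) = 0x6BBB2
s_7 = Round(s_6, k_6) = 0xB0680
s_8 = Round(s_7, k_7) = 0xB784E

0xB784E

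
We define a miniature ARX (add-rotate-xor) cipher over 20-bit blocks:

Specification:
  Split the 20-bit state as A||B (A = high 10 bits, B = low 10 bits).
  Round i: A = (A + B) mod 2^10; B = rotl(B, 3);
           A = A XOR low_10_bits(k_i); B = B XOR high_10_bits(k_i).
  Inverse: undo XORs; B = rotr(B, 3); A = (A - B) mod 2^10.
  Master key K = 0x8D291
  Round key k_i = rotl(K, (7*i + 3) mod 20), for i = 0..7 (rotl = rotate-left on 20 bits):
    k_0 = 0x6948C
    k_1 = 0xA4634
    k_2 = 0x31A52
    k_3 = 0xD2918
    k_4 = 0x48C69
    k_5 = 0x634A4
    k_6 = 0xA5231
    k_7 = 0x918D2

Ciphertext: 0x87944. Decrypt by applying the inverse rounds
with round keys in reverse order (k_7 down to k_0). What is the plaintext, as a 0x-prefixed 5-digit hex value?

0x37756

s_0 = ciphertext = 0x87944
s_1 = InvRound(s_0, k_7) = 0x5B160
s_2 = InvRound(s_1, k_6) = 0x37E7E
s_3 = InvRound(s_2, k_5) = 0x9F5FE
s_4 = InvRound(s_3, k_4) = 0xDE69B
s_5 = InvRound(s_4, k_3) = 0x69CBA
s_6 = InvRound(s_5, k_2) = 0x79A0F
s_7 = InvRound(s_6, k_1) = 0x2FF13
s_8 = InvRound(s_7, k_0) = 0x37756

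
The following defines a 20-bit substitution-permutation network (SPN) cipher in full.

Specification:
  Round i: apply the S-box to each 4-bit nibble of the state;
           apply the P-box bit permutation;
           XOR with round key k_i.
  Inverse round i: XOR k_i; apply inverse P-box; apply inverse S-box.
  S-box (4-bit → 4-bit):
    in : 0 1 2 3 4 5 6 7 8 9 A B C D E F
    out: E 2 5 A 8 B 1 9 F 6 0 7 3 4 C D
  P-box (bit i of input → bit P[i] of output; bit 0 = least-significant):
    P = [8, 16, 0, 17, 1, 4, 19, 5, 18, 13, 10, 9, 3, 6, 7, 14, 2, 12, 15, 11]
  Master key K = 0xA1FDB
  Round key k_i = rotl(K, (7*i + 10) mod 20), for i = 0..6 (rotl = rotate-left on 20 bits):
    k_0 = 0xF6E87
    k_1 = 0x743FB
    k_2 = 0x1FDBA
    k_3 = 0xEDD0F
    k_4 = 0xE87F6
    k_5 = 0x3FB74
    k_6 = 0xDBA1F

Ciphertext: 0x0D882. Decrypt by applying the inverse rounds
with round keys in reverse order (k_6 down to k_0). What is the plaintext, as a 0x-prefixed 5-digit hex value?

s_0 = ciphertext = 0x0D882
s_1 = InvRound(s_0, k_6) = 0x6F599
s_2 = InvRound(s_1, k_5) = 0x7BF49
s_3 = InvRound(s_2, k_4) = 0x52189
s_4 = InvRound(s_3, k_3) = 0x8E923
s_5 = InvRound(s_4, k_2) = 0x12D99
s_6 = InvRound(s_5, k_1) = 0x43874
s_7 = InvRound(s_6, k_0) = 0x10E80

0x10E80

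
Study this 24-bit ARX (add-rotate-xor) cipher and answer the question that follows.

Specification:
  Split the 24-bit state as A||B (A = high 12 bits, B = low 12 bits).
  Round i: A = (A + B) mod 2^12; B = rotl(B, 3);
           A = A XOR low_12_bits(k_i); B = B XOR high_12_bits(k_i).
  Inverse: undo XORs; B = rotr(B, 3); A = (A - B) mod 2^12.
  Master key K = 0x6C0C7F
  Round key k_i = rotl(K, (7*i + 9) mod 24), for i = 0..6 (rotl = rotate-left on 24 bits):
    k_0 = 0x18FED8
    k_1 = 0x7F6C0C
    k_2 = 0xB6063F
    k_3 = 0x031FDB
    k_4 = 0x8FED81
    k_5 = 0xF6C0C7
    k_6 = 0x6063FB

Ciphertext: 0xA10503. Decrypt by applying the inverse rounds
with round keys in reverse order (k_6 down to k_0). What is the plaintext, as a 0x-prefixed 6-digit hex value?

0x875691

s_0 = ciphertext = 0xA10503
s_1 = InvRound(s_0, k_6) = 0xF8BA60
s_2 = InvRound(s_1, k_5) = 0x6AB8A1
s_3 = InvRound(s_2, k_4) = 0xD1FE0B
s_4 = InvRound(s_3, k_3) = 0xCFD5C7
s_5 = InvRound(s_4, k_2) = 0xAEEFD4
s_6 = InvRound(s_5, k_1) = 0x1DE504
s_7 = InvRound(s_6, k_0) = 0x875691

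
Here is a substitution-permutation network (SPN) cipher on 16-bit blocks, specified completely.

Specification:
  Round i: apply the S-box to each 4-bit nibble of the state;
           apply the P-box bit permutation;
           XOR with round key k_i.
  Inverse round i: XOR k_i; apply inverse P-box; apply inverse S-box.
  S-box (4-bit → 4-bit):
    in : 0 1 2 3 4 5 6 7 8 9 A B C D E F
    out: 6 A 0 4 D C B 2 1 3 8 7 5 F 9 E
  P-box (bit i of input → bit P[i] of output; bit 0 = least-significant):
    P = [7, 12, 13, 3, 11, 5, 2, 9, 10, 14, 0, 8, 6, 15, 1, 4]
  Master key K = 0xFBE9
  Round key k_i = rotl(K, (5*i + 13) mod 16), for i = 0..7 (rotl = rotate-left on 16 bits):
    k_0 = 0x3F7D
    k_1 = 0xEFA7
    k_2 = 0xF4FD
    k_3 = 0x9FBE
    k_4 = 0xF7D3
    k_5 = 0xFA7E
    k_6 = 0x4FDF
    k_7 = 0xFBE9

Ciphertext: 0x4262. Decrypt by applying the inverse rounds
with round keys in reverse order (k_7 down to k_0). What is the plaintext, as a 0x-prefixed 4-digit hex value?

s_0 = ciphertext = 0x4262
s_1 = InvRound(s_0, k_7) = 0x058D
s_2 = InvRound(s_1, k_6) = 0x47E2
s_3 = InvRound(s_2, k_5) = 0x1ECD
s_4 = InvRound(s_3, k_4) = 0xF1C5
s_5 = InvRound(s_4, k_3) = 0x4B65
s_6 = InvRound(s_5, k_2) = 0x1EED
s_7 = InvRound(s_6, k_1) = 0xB12F
s_8 = InvRound(s_7, k_0) = 0xD8E2

0xD8E2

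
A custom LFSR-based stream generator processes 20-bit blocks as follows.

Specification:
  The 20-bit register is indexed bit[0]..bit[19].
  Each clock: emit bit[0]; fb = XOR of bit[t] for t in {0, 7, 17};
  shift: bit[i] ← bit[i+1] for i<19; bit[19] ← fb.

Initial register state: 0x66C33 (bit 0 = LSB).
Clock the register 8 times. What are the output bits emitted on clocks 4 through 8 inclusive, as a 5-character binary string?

reg_0 = 0x66C33
clock 1: out=1, reg = 0x33619
clock 2: out=1, reg = 0x19B0C
clock 3: out=0, reg = 0x0CD86
clock 4: out=0, reg = 0x866C3
clock 5: out=1, reg = 0x43361
clock 6: out=1, reg = 0xA19B0
clock 7: out=0, reg = 0x50CD8
clock 8: out=0, reg = 0xA866C

01100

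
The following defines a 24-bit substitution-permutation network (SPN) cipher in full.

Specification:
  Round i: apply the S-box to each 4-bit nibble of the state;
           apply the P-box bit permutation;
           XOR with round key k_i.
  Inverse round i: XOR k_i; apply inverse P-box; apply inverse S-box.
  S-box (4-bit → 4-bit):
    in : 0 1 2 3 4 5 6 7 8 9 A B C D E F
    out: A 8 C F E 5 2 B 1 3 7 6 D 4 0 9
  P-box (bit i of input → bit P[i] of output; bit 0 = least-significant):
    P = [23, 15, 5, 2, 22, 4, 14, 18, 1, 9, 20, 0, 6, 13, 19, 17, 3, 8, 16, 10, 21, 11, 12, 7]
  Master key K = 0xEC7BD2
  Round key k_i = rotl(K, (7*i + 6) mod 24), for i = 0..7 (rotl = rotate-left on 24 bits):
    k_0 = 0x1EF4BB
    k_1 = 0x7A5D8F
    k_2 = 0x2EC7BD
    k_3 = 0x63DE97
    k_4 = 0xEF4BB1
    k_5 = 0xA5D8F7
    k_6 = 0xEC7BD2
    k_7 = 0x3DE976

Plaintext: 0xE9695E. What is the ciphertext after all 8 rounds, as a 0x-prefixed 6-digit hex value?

0xD9F88C

s_0 = plaintext = 0xE9695E
s_1 = Round(s_0, k_0) = 0x5E97B1
s_2 = Round(s_1, k_1) = 0x5A2FD8
s_3 = Round(s_2, k_2) = 0x8596B6
s_4 = Round(s_3, k_3) = 0x423CCF
s_5 = Round(s_4, k_4) = 0x303776
s_6 = Round(s_5, k_5) = 0xCB6724
s_7 = Round(s_6, k_6) = 0xC98875
s_8 = Round(s_7, k_7) = 0xD9F88C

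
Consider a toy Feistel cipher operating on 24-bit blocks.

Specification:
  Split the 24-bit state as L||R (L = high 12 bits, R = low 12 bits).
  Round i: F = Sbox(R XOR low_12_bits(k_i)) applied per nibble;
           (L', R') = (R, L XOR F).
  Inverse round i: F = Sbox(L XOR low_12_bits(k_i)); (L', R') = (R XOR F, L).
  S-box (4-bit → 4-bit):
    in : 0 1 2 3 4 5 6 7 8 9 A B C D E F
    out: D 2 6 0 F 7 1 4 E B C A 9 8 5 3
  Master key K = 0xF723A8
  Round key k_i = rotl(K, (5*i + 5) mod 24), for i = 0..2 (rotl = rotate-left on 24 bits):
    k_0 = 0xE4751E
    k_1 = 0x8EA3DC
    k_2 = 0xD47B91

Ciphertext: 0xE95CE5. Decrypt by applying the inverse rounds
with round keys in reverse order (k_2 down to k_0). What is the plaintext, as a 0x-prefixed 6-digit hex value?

s_0 = ciphertext = 0xE95CE5
s_1 = InvRound(s_0, k_2) = 0xB3AE95
s_2 = InvRound(s_1, k_1) = 0x0C4B3A
s_3 = InvRound(s_2, k_0) = 0xCB60C4

0xCB60C4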